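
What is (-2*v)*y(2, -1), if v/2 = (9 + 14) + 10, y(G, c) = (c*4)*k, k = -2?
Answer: -1056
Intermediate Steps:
y(G, c) = -8*c (y(G, c) = (c*4)*(-2) = (4*c)*(-2) = -8*c)
v = 66 (v = 2*((9 + 14) + 10) = 2*(23 + 10) = 2*33 = 66)
(-2*v)*y(2, -1) = (-2*66)*(-8*(-1)) = -132*8 = -1056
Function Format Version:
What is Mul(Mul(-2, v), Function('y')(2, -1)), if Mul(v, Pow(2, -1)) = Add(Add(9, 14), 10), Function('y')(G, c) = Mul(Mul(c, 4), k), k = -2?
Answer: -1056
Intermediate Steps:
Function('y')(G, c) = Mul(-8, c) (Function('y')(G, c) = Mul(Mul(c, 4), -2) = Mul(Mul(4, c), -2) = Mul(-8, c))
v = 66 (v = Mul(2, Add(Add(9, 14), 10)) = Mul(2, Add(23, 10)) = Mul(2, 33) = 66)
Mul(Mul(-2, v), Function('y')(2, -1)) = Mul(Mul(-2, 66), Mul(-8, -1)) = Mul(-132, 8) = -1056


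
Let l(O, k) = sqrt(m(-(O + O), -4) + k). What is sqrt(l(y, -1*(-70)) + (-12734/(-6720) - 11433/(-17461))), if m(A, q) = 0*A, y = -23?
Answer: sqrt(548514686766270 + 215127929217600*sqrt(70))/14667240 ≈ 3.3040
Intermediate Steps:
m(A, q) = 0
l(O, k) = sqrt(k) (l(O, k) = sqrt(0 + k) = sqrt(k))
sqrt(l(y, -1*(-70)) + (-12734/(-6720) - 11433/(-17461))) = sqrt(sqrt(-1*(-70)) + (-12734/(-6720) - 11433/(-17461))) = sqrt(sqrt(70) + (-12734*(-1/6720) - 11433*(-1/17461))) = sqrt(sqrt(70) + (6367/3360 + 11433/17461)) = sqrt(sqrt(70) + 149589067/58668960) = sqrt(149589067/58668960 + sqrt(70))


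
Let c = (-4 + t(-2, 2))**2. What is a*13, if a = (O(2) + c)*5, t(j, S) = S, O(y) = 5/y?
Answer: 845/2 ≈ 422.50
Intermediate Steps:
c = 4 (c = (-4 + 2)**2 = (-2)**2 = 4)
a = 65/2 (a = (5/2 + 4)*5 = (13/2)*5 = 65/2 ≈ 32.500)
a*13 = (65/2)*13 = 845/2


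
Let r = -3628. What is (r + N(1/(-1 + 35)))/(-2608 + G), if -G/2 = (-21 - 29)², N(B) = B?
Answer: 41117/86224 ≈ 0.47686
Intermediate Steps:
G = -5000 (G = -2*(-21 - 29)² = -2*(-50)² = -2*2500 = -5000)
(r + N(1/(-1 + 35)))/(-2608 + G) = (-3628 + 1/(-1 + 35))/(-2608 - 5000) = (-3628 + 1/34)/(-7608) = (-3628 + 1/34)*(-1/7608) = -123351/34*(-1/7608) = 41117/86224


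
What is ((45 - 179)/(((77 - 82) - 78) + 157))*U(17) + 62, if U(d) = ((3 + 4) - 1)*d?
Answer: -4540/37 ≈ -122.70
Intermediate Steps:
U(d) = 6*d (U(d) = (7 - 1)*d = 6*d)
((45 - 179)/(((77 - 82) - 78) + 157))*U(17) + 62 = ((45 - 179)/(((77 - 82) - 78) + 157))*(6*17) + 62 = -134/((-5 - 78) + 157)*102 + 62 = -134/(-83 + 157)*102 + 62 = -134/74*102 + 62 = -134*1/74*102 + 62 = -67/37*102 + 62 = -6834/37 + 62 = -4540/37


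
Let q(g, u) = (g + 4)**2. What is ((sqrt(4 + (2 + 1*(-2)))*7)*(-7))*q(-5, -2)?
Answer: -98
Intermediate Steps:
q(g, u) = (4 + g)**2
((sqrt(4 + (2 + 1*(-2)))*7)*(-7))*q(-5, -2) = ((sqrt(4 + (2 + 1*(-2)))*7)*(-7))*(4 - 5)**2 = ((sqrt(4 + (2 - 2))*7)*(-7))*(-1)**2 = ((sqrt(4 + 0)*7)*(-7))*1 = ((sqrt(4)*7)*(-7))*1 = ((2*7)*(-7))*1 = (14*(-7))*1 = -98*1 = -98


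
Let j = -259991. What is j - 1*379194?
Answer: -639185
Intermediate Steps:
j - 1*379194 = -259991 - 1*379194 = -259991 - 379194 = -639185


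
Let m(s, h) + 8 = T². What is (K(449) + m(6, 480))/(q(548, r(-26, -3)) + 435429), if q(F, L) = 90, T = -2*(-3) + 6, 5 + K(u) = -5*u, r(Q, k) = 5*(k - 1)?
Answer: -302/62217 ≈ -0.0048540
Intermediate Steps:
r(Q, k) = -5 + 5*k (r(Q, k) = 5*(-1 + k) = -5 + 5*k)
K(u) = -5 - 5*u
T = 12 (T = 6 + 6 = 12)
m(s, h) = 136 (m(s, h) = -8 + 12² = -8 + 144 = 136)
(K(449) + m(6, 480))/(q(548, r(-26, -3)) + 435429) = ((-5 - 5*449) + 136)/(90 + 435429) = ((-5 - 2245) + 136)/435519 = (-2250 + 136)*(1/435519) = -2114*1/435519 = -302/62217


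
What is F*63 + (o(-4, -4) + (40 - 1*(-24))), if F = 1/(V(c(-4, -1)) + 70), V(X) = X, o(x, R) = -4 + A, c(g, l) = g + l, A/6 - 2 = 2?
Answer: 5523/65 ≈ 84.969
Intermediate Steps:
A = 24 (A = 12 + 6*2 = 12 + 12 = 24)
o(x, R) = 20 (o(x, R) = -4 + 24 = 20)
F = 1/65 (F = 1/((-4 - 1) + 70) = 1/(-5 + 70) = 1/65 ≈ 0.015385)
F*63 + (o(-4, -4) + (40 - 1*(-24))) = (1/65)*63 + (20 + (40 - 1*(-24))) = 63/65 + (20 + (40 + 24)) = 63/65 + (20 + 64) = 63/65 + 84 = 5523/65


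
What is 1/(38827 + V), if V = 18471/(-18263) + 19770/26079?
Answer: 158760259/6164144360960 ≈ 2.5755e-5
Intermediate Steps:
V = -40215233/158760259 (V = 18471*(-1/18263) + 19770*(1/26079) = -18471/18263 + 6590/8693 = -40215233/158760259 ≈ -0.25331)
1/(38827 + V) = 1/(38827 - 40215233/158760259) = 1/(6164144360960/158760259) = 158760259/6164144360960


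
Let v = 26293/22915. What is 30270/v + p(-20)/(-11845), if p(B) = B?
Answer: 1643226276622/62288117 ≈ 26381.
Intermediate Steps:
v = 26293/22915 (v = 26293*(1/22915) = 26293/22915 ≈ 1.1474)
30270/v + p(-20)/(-11845) = 30270/(26293/22915) - 20/(-11845) = 30270*(22915/26293) - 20*(-1/11845) = 693637050/26293 + 4/2369 = 1643226276622/62288117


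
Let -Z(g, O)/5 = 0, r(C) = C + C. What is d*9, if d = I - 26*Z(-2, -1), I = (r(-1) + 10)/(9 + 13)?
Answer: 36/11 ≈ 3.2727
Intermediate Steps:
r(C) = 2*C
Z(g, O) = 0 (Z(g, O) = -5*0 = 0)
I = 4/11 (I = (2*(-1) + 10)/(9 + 13) = (-2 + 10)/22 = 8*(1/22) = 4/11 ≈ 0.36364)
d = 4/11 (d = 4/11 - 26*0 = 4/11 + 0 = 4/11 ≈ 0.36364)
d*9 = (4/11)*9 = 36/11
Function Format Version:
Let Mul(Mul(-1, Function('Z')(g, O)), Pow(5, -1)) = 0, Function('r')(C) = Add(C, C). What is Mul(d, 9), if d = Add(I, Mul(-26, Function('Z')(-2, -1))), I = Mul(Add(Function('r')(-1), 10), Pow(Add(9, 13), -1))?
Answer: Rational(36, 11) ≈ 3.2727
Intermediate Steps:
Function('r')(C) = Mul(2, C)
Function('Z')(g, O) = 0 (Function('Z')(g, O) = Mul(-5, 0) = 0)
I = Rational(4, 11) (I = Mul(Add(Mul(2, -1), 10), Pow(Add(9, 13), -1)) = Mul(Add(-2, 10), Pow(22, -1)) = Mul(8, Rational(1, 22)) = Rational(4, 11) ≈ 0.36364)
d = Rational(4, 11) (d = Add(Rational(4, 11), Mul(-26, 0)) = Add(Rational(4, 11), 0) = Rational(4, 11) ≈ 0.36364)
Mul(d, 9) = Mul(Rational(4, 11), 9) = Rational(36, 11)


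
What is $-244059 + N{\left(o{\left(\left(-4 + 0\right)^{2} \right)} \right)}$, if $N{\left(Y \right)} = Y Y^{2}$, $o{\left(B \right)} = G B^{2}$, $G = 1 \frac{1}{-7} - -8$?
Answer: $\frac{2791225599763}{343} \approx 8.1377 \cdot 10^{9}$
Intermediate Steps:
$G = \frac{55}{7}$ ($G = 1 \left(- \frac{1}{7}\right) + 8 = - \frac{1}{7} + 8 = \frac{55}{7} \approx 7.8571$)
$o{\left(B \right)} = \frac{55 B^{2}}{7}$
$N{\left(Y \right)} = Y^{3}$
$-244059 + N{\left(o{\left(\left(-4 + 0\right)^{2} \right)} \right)} = -244059 + \left(\frac{55 \left(\left(-4 + 0\right)^{2}\right)^{2}}{7}\right)^{3} = -244059 + \left(\frac{55 \left(\left(-4\right)^{2}\right)^{2}}{7}\right)^{3} = -244059 + \left(\frac{55 \cdot 16^{2}}{7}\right)^{3} = -244059 + \left(\frac{55}{7} \cdot 256\right)^{3} = -244059 + \left(\frac{14080}{7}\right)^{3} = -244059 + \frac{2791309312000}{343} = \frac{2791225599763}{343}$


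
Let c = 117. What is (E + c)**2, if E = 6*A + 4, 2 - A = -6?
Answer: 28561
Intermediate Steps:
A = 8 (A = 2 - 1*(-6) = 2 + 6 = 8)
E = 52 (E = 6*8 + 4 = 48 + 4 = 52)
(E + c)**2 = (52 + 117)**2 = 169**2 = 28561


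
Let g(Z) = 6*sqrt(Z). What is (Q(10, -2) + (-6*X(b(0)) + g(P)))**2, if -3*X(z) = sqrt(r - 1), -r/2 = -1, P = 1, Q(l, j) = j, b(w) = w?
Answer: 36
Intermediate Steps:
r = 2 (r = -2*(-1) = 2)
X(z) = -1/3 (X(z) = -sqrt(2 - 1)/3 = -sqrt(1)/3 = -1/3*1 = -1/3)
(Q(10, -2) + (-6*X(b(0)) + g(P)))**2 = (-2 + (-6*(-1/3) + 6*sqrt(1)))**2 = (-2 + (2 + 6*1))**2 = (-2 + (2 + 6))**2 = (-2 + 8)**2 = 6**2 = 36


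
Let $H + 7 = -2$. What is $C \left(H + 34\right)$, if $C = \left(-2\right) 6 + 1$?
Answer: $-275$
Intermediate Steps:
$H = -9$ ($H = -7 - 2 = -9$)
$C = -11$ ($C = -12 + 1 = -11$)
$C \left(H + 34\right) = - 11 \left(-9 + 34\right) = \left(-11\right) 25 = -275$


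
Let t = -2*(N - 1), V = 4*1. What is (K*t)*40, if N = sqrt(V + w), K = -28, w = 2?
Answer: -2240 + 2240*sqrt(6) ≈ 3246.9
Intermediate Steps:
V = 4
N = sqrt(6) (N = sqrt(4 + 2) = sqrt(6) ≈ 2.4495)
t = 2 - 2*sqrt(6) (t = -2*(sqrt(6) - 1) = -2*(-1 + sqrt(6)) = 2 - 2*sqrt(6) ≈ -2.8990)
(K*t)*40 = -28*(2 - 2*sqrt(6))*40 = (-56 + 56*sqrt(6))*40 = -2240 + 2240*sqrt(6)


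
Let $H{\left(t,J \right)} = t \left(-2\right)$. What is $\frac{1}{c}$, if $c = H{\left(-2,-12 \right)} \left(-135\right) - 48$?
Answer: $- \frac{1}{588} \approx -0.0017007$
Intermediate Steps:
$H{\left(t,J \right)} = - 2 t$
$c = -588$ ($c = \left(-2\right) \left(-2\right) \left(-135\right) - 48 = 4 \left(-135\right) - 48 = -540 - 48 = -588$)
$\frac{1}{c} = \frac{1}{-588} = - \frac{1}{588}$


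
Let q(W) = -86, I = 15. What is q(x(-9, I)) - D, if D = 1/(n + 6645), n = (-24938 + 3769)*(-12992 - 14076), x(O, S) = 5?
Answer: -49278785783/573009137 ≈ -86.000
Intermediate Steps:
n = 573002492 (n = -21169*(-27068) = 573002492)
D = 1/573009137 (D = 1/(573002492 + 6645) = 1/573009137 ≈ 1.7452e-9)
q(x(-9, I)) - D = -86 - 1*1/573009137 = -86 - 1/573009137 = -49278785783/573009137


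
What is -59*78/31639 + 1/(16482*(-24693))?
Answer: -1872968131291/12876757432614 ≈ -0.14545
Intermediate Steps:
-59*78/31639 + 1/(16482*(-24693)) = -4602*1/31639 + (1/16482)*(-1/24693) = -4602/31639 - 1/406990026 = -1872968131291/12876757432614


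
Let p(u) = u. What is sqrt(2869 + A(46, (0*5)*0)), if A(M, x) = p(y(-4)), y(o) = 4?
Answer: 13*sqrt(17) ≈ 53.600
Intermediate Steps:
A(M, x) = 4
sqrt(2869 + A(46, (0*5)*0)) = sqrt(2869 + 4) = sqrt(2873) = 13*sqrt(17)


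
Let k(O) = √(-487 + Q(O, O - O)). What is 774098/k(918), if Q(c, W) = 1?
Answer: -387049*I*√6/27 ≈ -35114.0*I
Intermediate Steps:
k(O) = 9*I*√6 (k(O) = √(-487 + 1) = √(-486) = 9*I*√6)
774098/k(918) = 774098/((9*I*√6)) = 774098*(-I*√6/54) = -387049*I*√6/27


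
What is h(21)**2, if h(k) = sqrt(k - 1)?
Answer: 20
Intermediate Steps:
h(k) = sqrt(-1 + k)
h(21)**2 = (sqrt(-1 + 21))**2 = (sqrt(20))**2 = (2*sqrt(5))**2 = 20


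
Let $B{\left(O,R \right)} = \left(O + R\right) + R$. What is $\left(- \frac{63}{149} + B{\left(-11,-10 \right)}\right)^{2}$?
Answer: $\frac{21921124}{22201} \approx 987.39$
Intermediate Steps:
$B{\left(O,R \right)} = O + 2 R$
$\left(- \frac{63}{149} + B{\left(-11,-10 \right)}\right)^{2} = \left(- \frac{63}{149} + \left(-11 + 2 \left(-10\right)\right)\right)^{2} = \left(\left(-63\right) \frac{1}{149} - 31\right)^{2} = \left(- \frac{63}{149} - 31\right)^{2} = \left(- \frac{4682}{149}\right)^{2} = \frac{21921124}{22201}$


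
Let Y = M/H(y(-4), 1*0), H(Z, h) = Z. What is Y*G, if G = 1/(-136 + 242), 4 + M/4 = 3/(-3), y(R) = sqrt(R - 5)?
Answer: 10*I/159 ≈ 0.062893*I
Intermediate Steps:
y(R) = sqrt(-5 + R)
M = -20 (M = -16 + 4*(3/(-3)) = -16 + 4*(3*(-1/3)) = -16 + 4*(-1) = -16 - 4 = -20)
G = 1/106 ≈ 0.0094340
Y = 20*I/3 (Y = -20/sqrt(-5 - 4) = -20*(-I/3) = -(-20)*I/3 = 20*I/3 ≈ 6.6667*I)
Y*G = (20*I/3)*(1/106) = 10*I/159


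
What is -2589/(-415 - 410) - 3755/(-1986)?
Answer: 2746543/546150 ≈ 5.0289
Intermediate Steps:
-2589/(-415 - 410) - 3755/(-1986) = -2589/(-825) - 3755*(-1/1986) = -2589*(-1/825) + 3755/1986 = 863/275 + 3755/1986 = 2746543/546150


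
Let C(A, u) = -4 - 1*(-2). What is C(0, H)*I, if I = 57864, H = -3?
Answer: -115728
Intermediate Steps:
C(A, u) = -2 (C(A, u) = -4 + 2 = -2)
C(0, H)*I = -2*57864 = -115728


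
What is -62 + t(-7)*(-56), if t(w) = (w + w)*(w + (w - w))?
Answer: -5550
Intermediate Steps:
t(w) = 2*w² (t(w) = (2*w)*(w + 0) = (2*w)*w = 2*w²)
-62 + t(-7)*(-56) = -62 + (2*(-7)²)*(-56) = -62 + (2*49)*(-56) = -62 + 98*(-56) = -62 - 5488 = -5550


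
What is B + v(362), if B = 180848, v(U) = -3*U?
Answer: 179762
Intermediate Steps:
B + v(362) = 180848 - 3*362 = 180848 - 1086 = 179762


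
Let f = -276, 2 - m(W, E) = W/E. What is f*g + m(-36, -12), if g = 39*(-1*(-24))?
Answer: -258337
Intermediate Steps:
m(W, E) = 2 - W/E
g = 936 (g = 39*24 = 936)
f*g + m(-36, -12) = -276*936 + (2 - 1*(-36)/(-12)) = -258336 + (2 - 1*(-36)*(-1/12)) = -258336 + (2 - 3) = -258336 - 1 = -258337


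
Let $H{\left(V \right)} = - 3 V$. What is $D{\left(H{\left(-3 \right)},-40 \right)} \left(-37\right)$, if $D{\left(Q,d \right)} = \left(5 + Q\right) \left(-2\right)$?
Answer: $1036$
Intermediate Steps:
$D{\left(Q,d \right)} = -10 - 2 Q$
$D{\left(H{\left(-3 \right)},-40 \right)} \left(-37\right) = \left(-10 - 2 \left(\left(-3\right) \left(-3\right)\right)\right) \left(-37\right) = \left(-10 - 18\right) \left(-37\right) = \left(-28\right) \left(-37\right) = 1036$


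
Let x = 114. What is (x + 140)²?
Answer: 64516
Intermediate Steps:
(x + 140)² = (114 + 140)² = 254² = 64516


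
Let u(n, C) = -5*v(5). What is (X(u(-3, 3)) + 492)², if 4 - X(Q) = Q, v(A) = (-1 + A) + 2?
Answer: 276676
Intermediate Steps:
v(A) = 1 + A
u(n, C) = -30 (u(n, C) = -5*(1 + 5) = -5*6 = -30)
X(Q) = 4 - Q
(X(u(-3, 3)) + 492)² = ((4 - 1*(-30)) + 492)² = ((4 + 30) + 492)² = (34 + 492)² = 526² = 276676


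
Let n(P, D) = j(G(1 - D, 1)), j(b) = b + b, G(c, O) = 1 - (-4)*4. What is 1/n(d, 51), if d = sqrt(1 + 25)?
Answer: 1/34 ≈ 0.029412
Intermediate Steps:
G(c, O) = 17 (G(c, O) = 1 - 1*(-16) = 1 + 16 = 17)
d = sqrt(26) ≈ 5.0990
j(b) = 2*b
n(P, D) = 34 (n(P, D) = 2*17 = 34)
1/n(d, 51) = 1/34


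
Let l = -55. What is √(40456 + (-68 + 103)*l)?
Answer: √38531 ≈ 196.29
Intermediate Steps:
√(40456 + (-68 + 103)*l) = √(40456 + (-68 + 103)*(-55)) = √(40456 + 35*(-55)) = √(40456 - 1925) = √38531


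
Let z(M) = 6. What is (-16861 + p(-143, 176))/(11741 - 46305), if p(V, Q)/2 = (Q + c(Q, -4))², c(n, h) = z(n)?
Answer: -49387/34564 ≈ -1.4289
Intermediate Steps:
c(n, h) = 6
p(V, Q) = 2*(6 + Q)² (p(V, Q) = 2*(Q + 6)² = 2*(6 + Q)²)
(-16861 + p(-143, 176))/(11741 - 46305) = (-16861 + 2*(6 + 176)²)/(11741 - 46305) = (-16861 + 2*182²)/(-34564) = (-16861 + 2*33124)*(-1/34564) = (-16861 + 66248)*(-1/34564) = 49387*(-1/34564) = -49387/34564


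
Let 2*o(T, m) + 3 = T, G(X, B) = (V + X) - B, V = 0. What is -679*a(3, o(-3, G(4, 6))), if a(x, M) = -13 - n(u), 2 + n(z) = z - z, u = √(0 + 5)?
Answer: 7469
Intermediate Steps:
u = √5 ≈ 2.2361
n(z) = -2 (n(z) = -2 + (z - z) = -2 + 0 = -2)
G(X, B) = X - B (G(X, B) = (0 + X) - B = X - B)
o(T, m) = -3/2 + T/2
a(x, M) = -11 (a(x, M) = -13 - 1*(-2) = -13 + 2 = -11)
-679*a(3, o(-3, G(4, 6))) = -679*(-11) = 7469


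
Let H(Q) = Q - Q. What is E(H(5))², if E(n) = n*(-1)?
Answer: 0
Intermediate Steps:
H(Q) = 0
E(n) = -n
E(H(5))² = (-1*0)² = 0² = 0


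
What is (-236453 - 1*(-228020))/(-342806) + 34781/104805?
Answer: 12806956051/35927782830 ≈ 0.35646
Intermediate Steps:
(-236453 - 1*(-228020))/(-342806) + 34781/104805 = (-236453 + 228020)*(-1/342806) + 34781*(1/104805) = -8433*(-1/342806) + 34781/104805 = 8433/342806 + 34781/104805 = 12806956051/35927782830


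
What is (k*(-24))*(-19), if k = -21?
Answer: -9576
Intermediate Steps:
(k*(-24))*(-19) = -21*(-24)*(-19) = 504*(-19) = -9576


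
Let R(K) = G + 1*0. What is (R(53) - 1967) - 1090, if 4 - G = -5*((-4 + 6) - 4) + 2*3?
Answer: -3069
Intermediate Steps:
G = -12 (G = 4 - (-5*((-4 + 6) - 4) + 2*3) = 4 - (-5*(2 - 4) + 6) = 4 - (-5*(-2) + 6) = 4 - (10 + 6) = 4 - 1*16 = 4 - 16 = -12)
R(K) = -12 (R(K) = -12 + 1*0 = -12 + 0 = -12)
(R(53) - 1967) - 1090 = (-12 - 1967) - 1090 = -1979 - 1090 = -3069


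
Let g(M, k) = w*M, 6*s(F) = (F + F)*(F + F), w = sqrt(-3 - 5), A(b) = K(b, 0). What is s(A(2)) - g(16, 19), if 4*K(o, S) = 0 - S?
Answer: -32*I*sqrt(2) ≈ -45.255*I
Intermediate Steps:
K(o, S) = -S/4 (K(o, S) = (0 - S)/4 = (-S)/4 = -S/4)
A(b) = 0 (A(b) = -1/4*0 = 0)
w = 2*I*sqrt(2) (w = sqrt(-8) = 2*I*sqrt(2) ≈ 2.8284*I)
s(F) = 2*F**2/3 (s(F) = ((F + F)*(F + F))/6 = ((2*F)*(2*F))/6 = (4*F**2)/6 = 2*F**2/3)
g(M, k) = 2*I*M*sqrt(2) (g(M, k) = (2*I*sqrt(2))*M = 2*I*M*sqrt(2))
s(A(2)) - g(16, 19) = (2/3)*0**2 - 2*I*16*sqrt(2) = (2/3)*0 - 32*I*sqrt(2) = 0 - 32*I*sqrt(2) = -32*I*sqrt(2)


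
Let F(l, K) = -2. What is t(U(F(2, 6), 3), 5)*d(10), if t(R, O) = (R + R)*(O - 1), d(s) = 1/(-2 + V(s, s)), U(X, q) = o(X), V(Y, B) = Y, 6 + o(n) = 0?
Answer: -6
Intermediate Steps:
o(n) = -6 (o(n) = -6 + 0 = -6)
U(X, q) = -6
d(s) = 1/(-2 + s)
t(R, O) = 2*R*(-1 + O) (t(R, O) = (2*R)*(-1 + O) = 2*R*(-1 + O))
t(U(F(2, 6), 3), 5)*d(10) = (2*(-6)*(-1 + 5))/(-2 + 10) = (2*(-6)*4)/8 = -48*⅛ = -6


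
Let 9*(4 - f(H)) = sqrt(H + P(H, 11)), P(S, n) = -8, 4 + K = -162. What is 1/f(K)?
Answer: 54/245 + 3*I*sqrt(174)/490 ≈ 0.22041 + 0.080761*I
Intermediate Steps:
K = -166 (K = -4 - 162 = -166)
f(H) = 4 - sqrt(-8 + H)/9 (f(H) = 4 - sqrt(H - 8)/9 = 4 - sqrt(-8 + H)/9)
1/f(K) = 1/(4 - sqrt(-8 - 166)/9) = 1/(4 - I*sqrt(174)/9)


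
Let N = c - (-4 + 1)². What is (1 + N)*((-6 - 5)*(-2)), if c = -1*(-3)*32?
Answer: 1936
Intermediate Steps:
c = 96 (c = 3*32 = 96)
N = 87 (N = 96 - (-4 + 1)² = 96 - 1*(-3)² = 96 - 1*9 = 96 - 9 = 87)
(1 + N)*((-6 - 5)*(-2)) = (1 + 87)*((-6 - 5)*(-2)) = 88*(-11*(-2)) = 88*22 = 1936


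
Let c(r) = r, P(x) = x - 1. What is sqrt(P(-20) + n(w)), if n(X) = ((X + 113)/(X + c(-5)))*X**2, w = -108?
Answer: I*sqrt(6858309)/113 ≈ 23.176*I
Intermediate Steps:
P(x) = -1 + x
n(X) = X**2*(113 + X)/(-5 + X) (n(X) = ((X + 113)/(X - 5))*X**2 = ((113 + X)/(-5 + X))*X**2 = X**2*(113 + X)/(-5 + X))
sqrt(P(-20) + n(w)) = sqrt((-1 - 20) + (-108)**2*(113 - 108)/(-5 - 108)) = sqrt(-21 + 11664*5/(-113)) = sqrt(-21 + 11664*(-1/113)*5) = sqrt(-21 - 58320/113) = sqrt(-60693/113) = I*sqrt(6858309)/113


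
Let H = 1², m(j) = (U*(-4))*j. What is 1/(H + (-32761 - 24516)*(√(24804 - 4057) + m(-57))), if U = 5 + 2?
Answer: -91414091/8288472289693718 + 57277*√20747/8288472289693718 ≈ -1.0034e-8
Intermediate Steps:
U = 7
m(j) = -28*j (m(j) = (7*(-4))*j = -28*j)
H = 1
1/(H + (-32761 - 24516)*(√(24804 - 4057) + m(-57))) = 1/(1 + (-32761 - 24516)*(√(24804 - 4057) - 28*(-57))) = 1/(1 - 57277*(√20747 + 1596)) = 1/(1 - 57277*(1596 + √20747)) = 1/(1 + (-91414092 - 57277*√20747)) = 1/(-91414091 - 57277*√20747)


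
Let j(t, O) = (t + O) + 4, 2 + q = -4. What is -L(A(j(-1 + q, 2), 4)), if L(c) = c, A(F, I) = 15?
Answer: -15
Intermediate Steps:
q = -6 (q = -2 - 4 = -6)
j(t, O) = 4 + O + t (j(t, O) = (O + t) + 4 = 4 + O + t)
-L(A(j(-1 + q, 2), 4)) = -1*15 = -15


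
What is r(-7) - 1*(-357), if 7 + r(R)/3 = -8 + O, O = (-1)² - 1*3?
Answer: 306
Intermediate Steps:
O = -2 (O = 1 - 3 = -2)
r(R) = -51 (r(R) = -21 + 3*(-8 - 2) = -21 + 3*(-10) = -21 - 30 = -51)
r(-7) - 1*(-357) = -51 - 1*(-357) = -51 + 357 = 306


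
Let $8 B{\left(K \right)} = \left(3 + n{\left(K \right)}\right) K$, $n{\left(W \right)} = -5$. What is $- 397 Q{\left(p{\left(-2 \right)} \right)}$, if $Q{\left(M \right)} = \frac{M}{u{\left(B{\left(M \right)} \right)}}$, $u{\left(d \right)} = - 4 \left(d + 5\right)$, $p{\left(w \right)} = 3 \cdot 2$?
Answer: $\frac{1191}{7} \approx 170.14$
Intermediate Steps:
$B{\left(K \right)} = - \frac{K}{4}$ ($B{\left(K \right)} = \frac{\left(3 - 5\right) K}{8} = \frac{\left(-2\right) K}{8} = - \frac{K}{4}$)
$p{\left(w \right)} = 6$
$u{\left(d \right)} = -20 - 4 d$ ($u{\left(d \right)} = - 4 \left(5 + d\right) = -20 - 4 d$)
$Q{\left(M \right)} = \frac{M}{-20 + M}$ ($Q{\left(M \right)} = \frac{M}{-20 - 4 \left(- \frac{M}{4}\right)} = \frac{M}{-20 + M}$)
$- 397 Q{\left(p{\left(-2 \right)} \right)} = - 397 \frac{6}{-20 + 6} = - 397 \frac{6}{-14} = - 397 \cdot 6 \left(- \frac{1}{14}\right) = \left(-397\right) \left(- \frac{3}{7}\right) = \frac{1191}{7}$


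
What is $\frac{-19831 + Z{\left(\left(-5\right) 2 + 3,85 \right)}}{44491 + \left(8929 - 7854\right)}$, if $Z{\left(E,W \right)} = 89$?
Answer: $- \frac{9871}{22783} \approx -0.43326$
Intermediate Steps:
$\frac{-19831 + Z{\left(\left(-5\right) 2 + 3,85 \right)}}{44491 + \left(8929 - 7854\right)} = \frac{-19831 + 89}{44491 + \left(8929 - 7854\right)} = - \frac{19742}{44491 + 1075} = - \frac{19742}{45566} = \left(-19742\right) \frac{1}{45566} = - \frac{9871}{22783}$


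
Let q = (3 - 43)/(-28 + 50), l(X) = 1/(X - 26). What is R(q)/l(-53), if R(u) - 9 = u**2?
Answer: -117631/121 ≈ -972.16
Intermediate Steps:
l(X) = 1/(-26 + X)
q = -20/11 (q = -40/22 = -40*1/22 = -20/11 ≈ -1.8182)
R(u) = 9 + u**2
R(q)/l(-53) = (9 + (-20/11)**2)/(1/(-26 - 53)) = (9 + 400/121)/(1/(-79)) = 1489/(121*(-1/79)) = (1489/121)*(-79) = -117631/121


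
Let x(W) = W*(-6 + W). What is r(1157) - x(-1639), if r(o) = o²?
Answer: -1357506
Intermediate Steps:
r(1157) - x(-1639) = 1157² - (-1639)*(-6 - 1639) = 1338649 - (-1639)*(-1645) = 1338649 - 1*2696155 = 1338649 - 2696155 = -1357506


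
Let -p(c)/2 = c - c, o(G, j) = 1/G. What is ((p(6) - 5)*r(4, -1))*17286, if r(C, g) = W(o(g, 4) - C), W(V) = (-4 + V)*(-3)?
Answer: -2333610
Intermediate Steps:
o(G, j) = 1/G
p(c) = 0 (p(c) = -2*(c - c) = -2*0 = 0)
W(V) = 12 - 3*V
r(C, g) = 12 - 3/g + 3*C (r(C, g) = 12 - 3*(1/g - C) = 12 + (-3/g + 3*C) = 12 - 3/g + 3*C)
((p(6) - 5)*r(4, -1))*17286 = ((0 - 5)*(12 - 3/(-1) + 3*4))*17286 = -5*(12 - 3*(-1) + 12)*17286 = -5*(12 + 3 + 12)*17286 = -5*27*17286 = -135*17286 = -2333610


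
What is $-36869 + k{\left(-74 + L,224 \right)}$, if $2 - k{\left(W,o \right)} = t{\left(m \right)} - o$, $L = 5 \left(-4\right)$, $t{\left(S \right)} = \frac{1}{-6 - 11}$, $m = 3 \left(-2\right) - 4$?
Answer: $- \frac{622930}{17} \approx -36643.0$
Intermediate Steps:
$m = -10$ ($m = -6 - 4 = -10$)
$t{\left(S \right)} = - \frac{1}{17}$ ($t{\left(S \right)} = \frac{1}{-17} = - \frac{1}{17}$)
$L = -20$
$k{\left(W,o \right)} = \frac{35}{17} + o$ ($k{\left(W,o \right)} = 2 - \left(- \frac{1}{17} - o\right) = 2 + \left(\frac{1}{17} + o\right) = \frac{35}{17} + o$)
$-36869 + k{\left(-74 + L,224 \right)} = -36869 + \left(\frac{35}{17} + 224\right) = -36869 + \frac{3843}{17} = - \frac{622930}{17}$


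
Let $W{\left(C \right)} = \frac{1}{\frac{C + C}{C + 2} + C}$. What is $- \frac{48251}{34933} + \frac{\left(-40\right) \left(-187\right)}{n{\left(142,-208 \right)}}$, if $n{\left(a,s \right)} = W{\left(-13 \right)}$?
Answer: $- \frac{2779317731}{34933} \approx -79561.0$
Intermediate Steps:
$W{\left(C \right)} = \frac{1}{C + \frac{2 C}{2 + C}}$ ($W{\left(C \right)} = \frac{1}{\frac{2 C}{2 + C} + C} = \frac{1}{C + \frac{2 C}{2 + C}}$)
$n{\left(a,s \right)} = - \frac{11}{117}$ ($n{\left(a,s \right)} = \frac{2 - 13}{\left(-13\right) \left(4 - 13\right)} = \left(- \frac{1}{13}\right) \frac{1}{-9} \left(-11\right) = \left(- \frac{1}{13}\right) \left(- \frac{1}{9}\right) \left(-11\right) = - \frac{11}{117}$)
$- \frac{48251}{34933} + \frac{\left(-40\right) \left(-187\right)}{n{\left(142,-208 \right)}} = - \frac{48251}{34933} + \frac{\left(-40\right) \left(-187\right)}{- \frac{11}{117}} = \left(-48251\right) \frac{1}{34933} + 7480 \left(- \frac{117}{11}\right) = - \frac{48251}{34933} - 79560 = - \frac{2779317731}{34933}$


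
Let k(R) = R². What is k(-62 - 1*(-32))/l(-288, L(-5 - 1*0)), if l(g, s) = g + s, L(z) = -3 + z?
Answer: -225/74 ≈ -3.0405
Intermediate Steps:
k(-62 - 1*(-32))/l(-288, L(-5 - 1*0)) = (-62 - 1*(-32))²/(-288 + (-3 + (-5 - 1*0))) = (-62 + 32)²/(-288 + (-3 + (-5 + 0))) = (-30)²/(-288 + (-3 - 5)) = 900/(-288 - 8) = 900/(-296) = 900*(-1/296) = -225/74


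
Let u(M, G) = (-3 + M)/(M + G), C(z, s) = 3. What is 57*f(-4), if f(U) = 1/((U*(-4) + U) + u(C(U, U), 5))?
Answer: 19/4 ≈ 4.7500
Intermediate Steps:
u(M, G) = (-3 + M)/(G + M)
f(U) = -1/(3*U) (f(U) = 1/((U*(-4) + U) + (-3 + 3)/(5 + 3)) = 1/((-4*U + U) + 0/8) = 1/(-3*U + (⅛)*0) = 1/(-3*U + 0) = 1/(-3*U) = -1/(3*U))
57*f(-4) = 57*(-⅓/(-4)) = 57*(-⅓*(-¼)) = 57*(1/12) = 19/4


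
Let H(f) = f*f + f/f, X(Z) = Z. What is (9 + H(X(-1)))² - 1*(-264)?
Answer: 385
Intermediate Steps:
H(f) = 1 + f² (H(f) = f² + 1 = 1 + f²)
(9 + H(X(-1)))² - 1*(-264) = (9 + (1 + (-1)²))² - 1*(-264) = (9 + (1 + 1))² + 264 = (9 + 2)² + 264 = 11² + 264 = 121 + 264 = 385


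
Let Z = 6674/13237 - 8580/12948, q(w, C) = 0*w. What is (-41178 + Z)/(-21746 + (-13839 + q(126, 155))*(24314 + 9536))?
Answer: 45241248531/514696486450216 ≈ 8.7899e-5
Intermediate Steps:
q(w, C) = 0
Z = -174093/1098671 (Z = 6674*(1/13237) - 8580*1/12948 = 6674/13237 - 55/83 = -174093/1098671 ≈ -0.15846)
(-41178 + Z)/(-21746 + (-13839 + q(126, 155))*(24314 + 9536)) = (-41178 - 174093/1098671)/(-21746 + (-13839 + 0)*(24314 + 9536)) = -45241248531/(1098671*(-21746 - 13839*33850)) = -45241248531/(1098671*(-21746 - 468450150)) = -45241248531/1098671/(-468471896) = -45241248531/1098671*(-1/468471896) = 45241248531/514696486450216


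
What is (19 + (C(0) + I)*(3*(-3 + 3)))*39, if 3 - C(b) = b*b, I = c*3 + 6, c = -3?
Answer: 741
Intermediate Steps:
I = -3 (I = -3*3 + 6 = -9 + 6 = -3)
C(b) = 3 - b² (C(b) = 3 - b*b = 3 - b²)
(19 + (C(0) + I)*(3*(-3 + 3)))*39 = (19 + ((3 - 1*0²) - 3)*(3*(-3 + 3)))*39 = (19 + ((3 - 1*0) - 3)*(3*0))*39 = (19 + ((3 + 0) - 3)*0)*39 = (19 + (3 - 3)*0)*39 = (19 + 0*0)*39 = (19 + 0)*39 = 19*39 = 741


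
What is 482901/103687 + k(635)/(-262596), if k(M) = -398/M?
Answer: 40261519674943/8644823786010 ≈ 4.6573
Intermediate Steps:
482901/103687 + k(635)/(-262596) = 482901/103687 - 398/635/(-262596) = 482901*(1/103687) - 398*1/635*(-1/262596) = 482901/103687 - 398/635*(-1/262596) = 482901/103687 + 199/83374230 = 40261519674943/8644823786010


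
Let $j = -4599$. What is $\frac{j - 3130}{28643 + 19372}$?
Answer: $- \frac{7729}{48015} \approx -0.16097$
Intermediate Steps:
$\frac{j - 3130}{28643 + 19372} = \frac{-4599 - 3130}{28643 + 19372} = - \frac{7729}{48015}$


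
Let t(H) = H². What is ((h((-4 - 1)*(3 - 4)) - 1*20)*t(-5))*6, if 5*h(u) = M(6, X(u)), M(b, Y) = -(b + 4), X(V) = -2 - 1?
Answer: -3300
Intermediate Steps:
X(V) = -3
M(b, Y) = -4 - b (M(b, Y) = -(4 + b) = -4 - b)
h(u) = -2 (h(u) = (-4 - 1*6)/5 = (-4 - 6)/5 = (⅕)*(-10) = -2)
((h((-4 - 1)*(3 - 4)) - 1*20)*t(-5))*6 = ((-2 - 1*20)*(-5)²)*6 = ((-2 - 20)*25)*6 = -22*25*6 = -550*6 = -3300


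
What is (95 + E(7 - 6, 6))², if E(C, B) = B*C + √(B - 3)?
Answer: (101 + √3)² ≈ 10554.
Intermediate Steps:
E(C, B) = √(-3 + B) + B*C (E(C, B) = B*C + √(-3 + B) = √(-3 + B) + B*C)
(95 + E(7 - 6, 6))² = (95 + (√(-3 + 6) + 6*(7 - 6)))² = (95 + (√3 + 6*1))² = (95 + (√3 + 6))² = (95 + (6 + √3))² = (101 + √3)²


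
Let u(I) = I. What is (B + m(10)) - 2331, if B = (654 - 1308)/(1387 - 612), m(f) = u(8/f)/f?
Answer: -1807117/775 ≈ -2331.8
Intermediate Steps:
m(f) = 8/f² (m(f) = (8/f)/f = 8/f²)
B = -654/775 ≈ -0.84387
(B + m(10)) - 2331 = (-654/775 + 8/10²) - 2331 = (-654/775 + 8*(1/100)) - 2331 = (-654/775 + 2/25) - 2331 = -592/775 - 2331 = -1807117/775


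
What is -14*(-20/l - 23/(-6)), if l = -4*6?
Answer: -196/3 ≈ -65.333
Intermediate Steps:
l = -24
-14*(-20/l - 23/(-6)) = -14*(-20/(-24) - 23/(-6)) = -14*(-20*(-1/24) - 23*(-1/6)) = -14*(5/6 + 23/6) = -14*14/3 = -196/3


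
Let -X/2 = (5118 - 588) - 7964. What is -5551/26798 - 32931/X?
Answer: -460304603/92024332 ≈ -5.0020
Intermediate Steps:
X = 6868 (X = -2*((5118 - 588) - 7964) = -2*(4530 - 7964) = -2*(-3434) = 6868)
-5551/26798 - 32931/X = -5551/26798 - 32931/6868 = -460304603/92024332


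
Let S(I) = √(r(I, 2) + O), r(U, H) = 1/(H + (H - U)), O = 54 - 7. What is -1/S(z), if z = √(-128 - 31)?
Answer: -1/√((189 - 47*I*√159)/(4 - I*√159)) ≈ -0.14583 + 0.00011173*I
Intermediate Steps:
O = 47
r(U, H) = 1/(-U + 2*H)
z = I*√159 (z = √(-159) = I*√159 ≈ 12.61*I)
S(I) = √(47 + 1/(4 - I)) (S(I) = √(1/(-I + 2*2) + 47) = √(1/(-I + 4) + 47) = √(1/(4 - I) + 47) = √(47 + 1/(4 - I)))
-1/S(z) = -1/(√((-189 + 47*(I*√159))/(-4 + I*√159))) = -1/(√((-189 + 47*I*√159)/(-4 + I*√159))) = -1/√((-189 + 47*I*√159)/(-4 + I*√159))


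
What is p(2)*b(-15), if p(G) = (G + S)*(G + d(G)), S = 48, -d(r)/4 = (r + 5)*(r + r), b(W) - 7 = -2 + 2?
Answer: -38500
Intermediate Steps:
b(W) = 7 (b(W) = 7 + (-2 + 2) = 7 + 0 = 7)
d(r) = -8*r*(5 + r) (d(r) = -4*(r + 5)*(r + r) = -4*(5 + r)*2*r = -8*r*(5 + r))
p(G) = (48 + G)*(G - 8*G*(5 + G)) (p(G) = (G + 48)*(G - 8*G*(5 + G)) = (48 + G)*(G - 8*G*(5 + G)))
p(2)*b(-15) = (2*(-1872 - 423*2 - 8*2²))*7 = (2*(-1872 - 846 - 8*4))*7 = (2*(-1872 - 846 - 32))*7 = (2*(-2750))*7 = -5500*7 = -38500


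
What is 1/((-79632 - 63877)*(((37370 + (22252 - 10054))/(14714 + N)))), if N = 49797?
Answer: -64511/7113454112 ≈ -9.0689e-6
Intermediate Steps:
1/((-79632 - 63877)*(((37370 + (22252 - 10054))/(14714 + N)))) = 1/((-79632 - 63877)*(((37370 + (22252 - 10054))/(14714 + 49797)))) = 1/((-143509)*(((37370 + 12198)/64511))) = -1/(143509*(49568*(1/64511))) = -1/(143509*49568/64511) = -1/143509*64511/49568 = -64511/7113454112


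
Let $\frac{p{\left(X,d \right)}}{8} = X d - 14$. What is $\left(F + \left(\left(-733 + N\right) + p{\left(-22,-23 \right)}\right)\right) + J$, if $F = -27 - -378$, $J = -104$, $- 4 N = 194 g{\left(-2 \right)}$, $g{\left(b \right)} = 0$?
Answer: $3450$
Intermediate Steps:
$p{\left(X,d \right)} = -112 + 8 X d$ ($p{\left(X,d \right)} = 8 \left(X d - 14\right) = 8 \left(-14 + X d\right) = -112 + 8 X d$)
$N = 0$ ($N = - \frac{194 \cdot 0}{4} = \left(- \frac{1}{4}\right) 0 = 0$)
$F = 351$ ($F = -27 + 378 = 351$)
$\left(F + \left(\left(-733 + N\right) + p{\left(-22,-23 \right)}\right)\right) + J = \left(351 + \left(\left(-733 + 0\right) - \left(112 + 176 \left(-23\right)\right)\right)\right) - 104 = \left(351 + \left(-733 + \left(-112 + 4048\right)\right)\right) - 104 = \left(351 + \left(-733 + 3936\right)\right) - 104 = \left(351 + 3203\right) - 104 = 3554 - 104 = 3450$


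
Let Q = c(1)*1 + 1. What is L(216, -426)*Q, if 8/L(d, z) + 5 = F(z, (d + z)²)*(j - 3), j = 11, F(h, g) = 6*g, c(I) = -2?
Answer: -8/2116795 ≈ -3.7793e-6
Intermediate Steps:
Q = -1 (Q = -2*1 + 1 = -2 + 1 = -1)
L(d, z) = 8/(-5 + 48*(d + z)²) (L(d, z) = 8/(-5 + (6*(d + z)²)*(11 - 3)) = 8/(-5 + (6*(d + z)²)*8) = 8/(-5 + 48*(d + z)²))
L(216, -426)*Q = (8/(-5 + 48*(216 - 426)²))*(-1) = (8/(-5 + 48*(-210)²))*(-1) = (8/(-5 + 48*44100))*(-1) = (8/(-5 + 2116800))*(-1) = (8/2116795)*(-1) = -8/2116795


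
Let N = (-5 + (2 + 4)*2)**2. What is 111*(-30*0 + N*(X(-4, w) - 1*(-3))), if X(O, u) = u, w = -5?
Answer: -10878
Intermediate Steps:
N = 49 (N = (-5 + 6*2)**2 = (-5 + 12)**2 = 7**2 = 49)
111*(-30*0 + N*(X(-4, w) - 1*(-3))) = 111*(-30*0 + 49*(-5 - 1*(-3))) = 111*(0 + 49*(-5 + 3)) = 111*(0 + 49*(-2)) = 111*(0 - 98) = 111*(-98) = -10878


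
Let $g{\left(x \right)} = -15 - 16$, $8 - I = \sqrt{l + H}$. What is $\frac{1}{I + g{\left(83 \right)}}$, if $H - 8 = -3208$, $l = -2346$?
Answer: $\frac{i}{\sqrt{5546} - 23 i} \approx -0.003786 + 0.012259 i$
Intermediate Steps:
$H = -3200$ ($H = 8 - 3208 = -3200$)
$I = 8 - i \sqrt{5546}$ ($I = 8 - \sqrt{-2346 - 3200} = 8 - \sqrt{-5546} = 8 - i \sqrt{5546} \approx 8.0 - 74.471 i$)
$g{\left(x \right)} = -31$
$\frac{1}{I + g{\left(83 \right)}} = \frac{1}{\left(8 - i \sqrt{5546}\right) - 31} = \frac{1}{-23 - i \sqrt{5546}}$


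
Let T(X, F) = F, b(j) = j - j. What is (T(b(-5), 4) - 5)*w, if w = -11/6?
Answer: 11/6 ≈ 1.8333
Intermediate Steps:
b(j) = 0
w = -11/6 (w = -11*1/6 = -11/6 ≈ -1.8333)
(T(b(-5), 4) - 5)*w = (4 - 5)*(-11/6) = -1*(-11/6) = 11/6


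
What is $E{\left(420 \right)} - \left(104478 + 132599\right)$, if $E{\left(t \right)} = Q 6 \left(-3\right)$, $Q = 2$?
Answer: $-237113$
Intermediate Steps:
$E{\left(t \right)} = -36$ ($E{\left(t \right)} = 2 \cdot 6 \left(-3\right) = 12 \left(-3\right) = -36$)
$E{\left(420 \right)} - \left(104478 + 132599\right) = -36 - \left(104478 + 132599\right) = -36 - 237077 = -237113$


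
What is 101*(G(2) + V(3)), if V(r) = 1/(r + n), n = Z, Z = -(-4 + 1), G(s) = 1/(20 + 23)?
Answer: 4949/258 ≈ 19.182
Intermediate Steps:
G(s) = 1/43
Z = 3 (Z = -1*(-3) = 3)
n = 3
V(r) = 1/(3 + r) (V(r) = 1/(r + 3) = 1/(3 + r))
101*(G(2) + V(3)) = 101*(1/43 + 1/(3 + 3)) = 101*(1/43 + 1/6) = 101*(1/43 + ⅙) = 101*(49/258) = 4949/258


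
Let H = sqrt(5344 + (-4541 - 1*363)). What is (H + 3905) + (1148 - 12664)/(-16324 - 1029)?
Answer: 67774981/17353 + 2*sqrt(110) ≈ 3926.6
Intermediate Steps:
H = 2*sqrt(110) (H = sqrt(5344 + (-4541 - 363)) = sqrt(5344 - 4904) = sqrt(440) = 2*sqrt(110) ≈ 20.976)
(H + 3905) + (1148 - 12664)/(-16324 - 1029) = (2*sqrt(110) + 3905) + (1148 - 12664)/(-16324 - 1029) = (3905 + 2*sqrt(110)) - 11516/(-17353) = (3905 + 2*sqrt(110)) - 11516*(-1/17353) = (3905 + 2*sqrt(110)) + 11516/17353 = 67774981/17353 + 2*sqrt(110)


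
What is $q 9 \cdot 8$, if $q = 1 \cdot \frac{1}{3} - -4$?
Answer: $312$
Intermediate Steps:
$q = \frac{13}{3}$ ($q = 1 \cdot \frac{1}{3} + 4 = \frac{1}{3} + 4 = \frac{13}{3} \approx 4.3333$)
$q 9 \cdot 8 = \frac{13}{3} \cdot 9 \cdot 8 = 39 \cdot 8 = 312$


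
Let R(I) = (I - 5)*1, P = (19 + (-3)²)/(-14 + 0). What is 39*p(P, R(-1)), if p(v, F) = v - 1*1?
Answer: -117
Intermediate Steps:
P = -2 (P = (19 + 9)/(-14) = 28*(-1/14) = -2)
R(I) = -5 + I (R(I) = (-5 + I)*1 = -5 + I)
p(v, F) = -1 + v (p(v, F) = v - 1 = -1 + v)
39*p(P, R(-1)) = 39*(-1 - 2) = 39*(-3) = -117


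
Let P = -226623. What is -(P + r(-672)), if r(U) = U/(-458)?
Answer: 51896331/229 ≈ 2.2662e+5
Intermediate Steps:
r(U) = -U/458 (r(U) = U*(-1/458) = -U/458)
-(P + r(-672)) = -(-226623 - 1/458*(-672)) = -(-226623 + 336/229) = -1*(-51896331/229) = 51896331/229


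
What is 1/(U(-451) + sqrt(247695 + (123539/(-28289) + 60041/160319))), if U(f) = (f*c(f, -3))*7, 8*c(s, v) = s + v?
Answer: 13000588778296196/2329164261865845650863 - 48*sqrt(566073614197938711750747)/2329164261865845650863 ≈ 5.5662e-6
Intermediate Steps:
c(s, v) = s/8 + v/8 (c(s, v) = (s + v)/8 = s/8 + v/8)
U(f) = 7*f*(-3/8 + f/8) (U(f) = (f*(f/8 + (1/8)*(-3)))*7 = (f*(f/8 - 3/8))*7 = (f*(-3/8 + f/8))*7 = 7*f*(-3/8 + f/8))
1/(U(-451) + sqrt(247695 + (123539/(-28289) + 60041/160319))) = 1/((7/8)*(-451)*(-3 - 451) + sqrt(247695 + (123539/(-28289) + 60041/160319))) = 1/((7/8)*(-451)*(-454) + sqrt(247695 + (123539*(-1/28289) + 60041*(1/160319)))) = 1/(716639/4 + sqrt(247695 + (-123539/28289 + 60041/160319))) = 1/(716639/4 + sqrt(247695 - 18107149092/4535264191)) = 1/(716639/4 + sqrt(1123344156640653/4535264191)) = 1/(716639/4 + 3*sqrt(566073614197938711750747)/4535264191)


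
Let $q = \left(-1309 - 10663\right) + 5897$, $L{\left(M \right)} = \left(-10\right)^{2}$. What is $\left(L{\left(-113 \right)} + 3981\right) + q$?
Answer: $-1994$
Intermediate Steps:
$L{\left(M \right)} = 100$
$q = -6075$ ($q = -11972 + 5897 = -6075$)
$\left(L{\left(-113 \right)} + 3981\right) + q = \left(100 + 3981\right) - 6075 = 4081 - 6075 = -1994$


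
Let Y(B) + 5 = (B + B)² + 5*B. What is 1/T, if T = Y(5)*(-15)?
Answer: -1/1800 ≈ -0.00055556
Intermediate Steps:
Y(B) = -5 + 4*B² + 5*B (Y(B) = -5 + ((B + B)² + 5*B) = -5 + ((2*B)² + 5*B) = -5 + (4*B² + 5*B) = -5 + 4*B² + 5*B)
T = -1800 (T = (-5 + 4*5² + 5*5)*(-15) = (-5 + 4*25 + 25)*(-15) = (-5 + 100 + 25)*(-15) = 120*(-15) = -1800)
1/T = 1/(-1800) = -1/1800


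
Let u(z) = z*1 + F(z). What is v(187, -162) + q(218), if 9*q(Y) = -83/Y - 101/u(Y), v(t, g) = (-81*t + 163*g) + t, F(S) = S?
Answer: -54106817/1308 ≈ -41366.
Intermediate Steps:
v(t, g) = -80*t + 163*g
u(z) = 2*z (u(z) = z*1 + z = z + z = 2*z)
q(Y) = -89/(6*Y) (q(Y) = (-83/Y - 101*1/(2*Y))/9 = (-83/Y - 101/(2*Y))/9 = (-267/(2*Y))/9 = -89/(6*Y))
v(187, -162) + q(218) = (-80*187 + 163*(-162)) - 89/6/218 = (-14960 - 26406) - 89/6*1/218 = -41366 - 89/1308 = -54106817/1308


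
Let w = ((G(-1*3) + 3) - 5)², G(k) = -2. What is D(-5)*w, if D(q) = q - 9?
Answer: -224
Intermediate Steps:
D(q) = -9 + q
w = 16 (w = ((-2 + 3) - 5)² = (1 - 5)² = (-4)² = 16)
D(-5)*w = (-9 - 5)*16 = -14*16 = -224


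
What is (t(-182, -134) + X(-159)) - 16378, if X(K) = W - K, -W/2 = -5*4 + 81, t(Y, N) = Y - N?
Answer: -16389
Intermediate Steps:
W = -122 (W = -2*(-5*4 + 81) = -2*(-20 + 81) = -2*61 = -122)
X(K) = -122 - K
(t(-182, -134) + X(-159)) - 16378 = ((-182 - 1*(-134)) + (-122 - 1*(-159))) - 16378 = ((-182 + 134) + (-122 + 159)) - 16378 = (-48 + 37) - 16378 = -11 - 16378 = -16389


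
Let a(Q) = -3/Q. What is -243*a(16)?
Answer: 729/16 ≈ 45.563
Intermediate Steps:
-243*a(16) = -(-729)/16 = -243*(-3/16) = 729/16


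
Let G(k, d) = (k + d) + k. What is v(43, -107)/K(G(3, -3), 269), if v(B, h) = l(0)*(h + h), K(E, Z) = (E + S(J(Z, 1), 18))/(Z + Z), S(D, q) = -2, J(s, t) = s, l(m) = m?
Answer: 0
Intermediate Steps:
G(k, d) = d + 2*k (G(k, d) = (d + k) + k = d + 2*k)
K(E, Z) = (-2 + E)/(2*Z) (K(E, Z) = (E - 2)/(Z + Z) = (-2 + E)/((2*Z)) = (-2 + E)*(1/(2*Z)) = (-2 + E)/(2*Z))
v(B, h) = 0 (v(B, h) = 0*(h + h) = 0*(2*h) = 0)
v(43, -107)/K(G(3, -3), 269) = 0/(((1/2)*(-2 + (-3 + 2*3))/269)) = 0/(((1/2)*(1/269)*(-2 + (-3 + 6)))) = 0/(((1/2)*(1/269)*(-2 + 3))) = 0/(((1/2)*(1/269)*1)) = 0/(1/538) = 0*538 = 0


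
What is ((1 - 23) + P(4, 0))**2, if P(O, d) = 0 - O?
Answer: 676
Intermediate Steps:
P(O, d) = -O
((1 - 23) + P(4, 0))**2 = ((1 - 23) - 1*4)**2 = (-22 - 4)**2 = (-26)**2 = 676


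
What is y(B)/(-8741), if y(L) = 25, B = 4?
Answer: -25/8741 ≈ -0.0028601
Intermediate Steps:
y(B)/(-8741) = 25/(-8741) = 25*(-1/8741) = -25/8741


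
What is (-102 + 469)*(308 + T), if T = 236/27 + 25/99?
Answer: 34551949/297 ≈ 1.1634e+5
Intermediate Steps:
T = 2671/297 (T = 236*(1/27) + 25*(1/99) = 236/27 + 25/99 = 2671/297 ≈ 8.9933)
(-102 + 469)*(308 + T) = (-102 + 469)*(308 + 2671/297) = 367*(94147/297) = 34551949/297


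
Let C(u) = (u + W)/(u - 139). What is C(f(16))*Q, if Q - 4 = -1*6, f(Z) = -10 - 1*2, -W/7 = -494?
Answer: 6892/151 ≈ 45.642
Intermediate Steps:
W = 3458 (W = -7*(-494) = 3458)
f(Z) = -12 (f(Z) = -10 - 2 = -12)
C(u) = (3458 + u)/(-139 + u) (C(u) = (u + 3458)/(u - 139) = (3458 + u)/(-139 + u))
Q = -2 (Q = 4 - 1*6 = 4 - 6 = -2)
C(f(16))*Q = ((3458 - 12)/(-139 - 12))*(-2) = (3446/(-151))*(-2) = -1/151*3446*(-2) = -3446/151*(-2) = 6892/151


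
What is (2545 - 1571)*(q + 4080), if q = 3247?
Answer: 7136498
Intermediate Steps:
(2545 - 1571)*(q + 4080) = (2545 - 1571)*(3247 + 4080) = 974*7327 = 7136498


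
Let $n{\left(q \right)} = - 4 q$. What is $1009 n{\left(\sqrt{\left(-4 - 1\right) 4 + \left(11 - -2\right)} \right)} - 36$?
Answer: $-36 - 4036 i \sqrt{7} \approx -36.0 - 10678.0 i$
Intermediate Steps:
$1009 n{\left(\sqrt{\left(-4 - 1\right) 4 + \left(11 - -2\right)} \right)} - 36 = 1009 \left(- 4 \sqrt{\left(-4 - 1\right) 4 + \left(11 - -2\right)}\right) - 36 = 1009 \left(- 4 \sqrt{\left(-5\right) 4 + \left(11 + 2\right)}\right) - 36 = 1009 \left(- 4 \sqrt{-20 + 13}\right) - 36 = 1009 \left(- 4 \sqrt{-7}\right) - 36 = 1009 \left(- 4 i \sqrt{7}\right) - 36 = - 4036 i \sqrt{7} - 36 = -36 - 4036 i \sqrt{7}$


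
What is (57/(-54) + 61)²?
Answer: 1164241/324 ≈ 3593.3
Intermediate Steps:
(57/(-54) + 61)² = (57*(-1/54) + 61)² = (-19/18 + 61)² = (1079/18)² = 1164241/324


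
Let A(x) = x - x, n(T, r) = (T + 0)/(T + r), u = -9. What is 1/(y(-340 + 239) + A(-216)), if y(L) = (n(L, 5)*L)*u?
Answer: 32/30603 ≈ 0.0010456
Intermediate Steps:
n(T, r) = T/(T + r)
A(x) = 0
y(L) = -9*L²/(5 + L) (y(L) = ((L/(L + 5))*L)*(-9) = ((L/(5 + L))*L)*(-9) = (L²/(5 + L))*(-9) = -9*L²/(5 + L))
1/(y(-340 + 239) + A(-216)) = 1/(-9*(-340 + 239)²/(5 + (-340 + 239)) + 0) = 1/(-9*(-101)²/(5 - 101) + 0) = 1/(-9*10201/(-96) + 0) = 1/(-9*10201*(-1/96) + 0) = 1/(30603/32 + 0) = 1/(30603/32) = 32/30603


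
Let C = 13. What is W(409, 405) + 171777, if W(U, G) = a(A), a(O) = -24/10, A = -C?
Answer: 858873/5 ≈ 1.7177e+5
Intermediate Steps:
A = -13 (A = -1*13 = -13)
a(O) = -12/5 (a(O) = -24*⅒ = -12/5)
W(U, G) = -12/5
W(409, 405) + 171777 = -12/5 + 171777 = 858873/5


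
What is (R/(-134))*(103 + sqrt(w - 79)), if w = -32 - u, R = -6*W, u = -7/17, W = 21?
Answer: 6489/67 + 126*I*sqrt(7990)/1139 ≈ 96.851 + 9.8883*I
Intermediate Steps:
u = -7/17 (u = -7*1/17 = -7/17 ≈ -0.41176)
R = -126 (R = -6*21 = -126)
w = -537/17 (w = -32 - 1*(-7/17) = -32 + 7/17 = -537/17 ≈ -31.588)
(R/(-134))*(103 + sqrt(w - 79)) = (-126/(-134))*(103 + sqrt(-537/17 - 79)) = (-126*(-1/134))*(103 + sqrt(-1880/17)) = 63*(103 + 2*I*sqrt(7990)/17)/67 = 6489/67 + 126*I*sqrt(7990)/1139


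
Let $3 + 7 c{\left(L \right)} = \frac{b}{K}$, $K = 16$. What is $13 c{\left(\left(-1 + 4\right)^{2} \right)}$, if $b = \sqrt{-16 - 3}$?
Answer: $- \frac{39}{7} + \frac{13 i \sqrt{19}}{112} \approx -5.5714 + 0.50594 i$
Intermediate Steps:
$b = i \sqrt{19}$ ($b = \sqrt{-19} = i \sqrt{19} \approx 4.3589 i$)
$c{\left(L \right)} = - \frac{3}{7} + \frac{i \sqrt{19}}{112}$ ($c{\left(L \right)} = - \frac{3}{7} + \frac{i \sqrt{19} \cdot \frac{1}{16}}{7} = - \frac{3}{7} + \frac{\frac{1}{16} i \sqrt{19}}{7} = - \frac{3}{7} + \frac{i \sqrt{19}}{112}$)
$13 c{\left(\left(-1 + 4\right)^{2} \right)} = 13 \left(- \frac{3}{7} + \frac{i \sqrt{19}}{112}\right) = - \frac{39}{7} + \frac{13 i \sqrt{19}}{112}$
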